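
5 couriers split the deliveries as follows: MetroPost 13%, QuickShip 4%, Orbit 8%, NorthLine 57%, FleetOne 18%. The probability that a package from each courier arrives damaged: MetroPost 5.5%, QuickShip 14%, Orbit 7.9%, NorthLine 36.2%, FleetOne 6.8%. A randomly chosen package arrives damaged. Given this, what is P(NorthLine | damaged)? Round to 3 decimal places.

Prior × likelihood for each hypothesis:
  MetroPost: 0.13 × 0.055 = 0.00715
  QuickShip: 0.04 × 0.14 = 0.0056
  Orbit: 0.08 × 0.079 = 0.00632
  NorthLine: 0.57 × 0.362 = 0.20634
  FleetOne: 0.18 × 0.068 = 0.01224
Sum = 0.23765.
P(NorthLine | evidence) = 0.20634 / 0.23765 ≈ 0.868.

0.868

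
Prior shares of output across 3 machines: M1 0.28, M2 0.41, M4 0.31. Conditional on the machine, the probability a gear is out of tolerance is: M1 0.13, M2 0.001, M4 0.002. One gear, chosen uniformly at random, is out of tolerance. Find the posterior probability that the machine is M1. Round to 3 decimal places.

0.972

Prior × likelihood for each hypothesis:
  M1: 0.28 × 0.13 = 0.0364
  M2: 0.41 × 0.001 = 0.00041
  M4: 0.31 × 0.002 = 0.00062
Total = 0.03743.
P(M1 | evidence) = 0.0364 / 0.03743 ≈ 0.972.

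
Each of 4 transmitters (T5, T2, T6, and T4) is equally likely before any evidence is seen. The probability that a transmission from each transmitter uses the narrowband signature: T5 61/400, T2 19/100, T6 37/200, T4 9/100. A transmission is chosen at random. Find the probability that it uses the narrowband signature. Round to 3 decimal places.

0.154

With a uniform prior (1/4 each), posterior ∝ likelihood:
  T5: 0.1525
  T2: 0.19
  T6: 0.185
  T4: 0.09
P(narrowband) = (1/4) × (0.1525 + 0.19 + 0.185 + 0.09) = 0.6175/4 ≈ 0.154.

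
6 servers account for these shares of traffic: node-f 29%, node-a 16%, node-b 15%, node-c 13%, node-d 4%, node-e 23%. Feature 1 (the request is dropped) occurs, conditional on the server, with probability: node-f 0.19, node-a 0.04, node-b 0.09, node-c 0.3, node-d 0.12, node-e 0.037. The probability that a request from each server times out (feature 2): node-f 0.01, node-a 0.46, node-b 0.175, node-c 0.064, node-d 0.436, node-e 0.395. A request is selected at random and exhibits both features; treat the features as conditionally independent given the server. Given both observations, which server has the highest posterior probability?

node-e

By Bayes' rule, posterior ∝ prior × likelihood:
  node-f: 0.29 × 0.19 × 0.01 = 0.000551
  node-a: 0.16 × 0.04 × 0.46 = 0.002944
  node-b: 0.15 × 0.09 × 0.175 = 0.0023625
  node-c: 0.13 × 0.3 × 0.064 = 0.002496
  node-d: 0.04 × 0.12 × 0.436 = 0.0020928
  node-e: 0.23 × 0.037 × 0.395 = 0.00336145
Normalizing constant = 0.01380775.
Largest term belongs to node-e, so node-e is most probable.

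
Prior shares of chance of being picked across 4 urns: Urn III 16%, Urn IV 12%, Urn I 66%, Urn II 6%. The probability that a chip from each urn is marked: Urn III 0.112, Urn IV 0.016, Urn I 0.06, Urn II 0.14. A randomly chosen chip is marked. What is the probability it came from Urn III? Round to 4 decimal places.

0.2642

By Bayes' rule, posterior ∝ prior × likelihood:
  Urn III: 0.16 × 0.112 = 0.01792
  Urn IV: 0.12 × 0.016 = 0.00192
  Urn I: 0.66 × 0.06 = 0.0396
  Urn II: 0.06 × 0.14 = 0.0084
Normalizing constant = 0.06784.
P(Urn III | evidence) = 0.01792 / 0.06784 ≈ 0.2642.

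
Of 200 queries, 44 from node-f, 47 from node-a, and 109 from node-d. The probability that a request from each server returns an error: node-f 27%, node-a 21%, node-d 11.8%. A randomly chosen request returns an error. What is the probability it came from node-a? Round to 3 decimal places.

By Bayes' rule, posterior ∝ prior × likelihood:
  node-f: 0.22 × 0.27 = 0.0594
  node-a: 0.235 × 0.21 = 0.04935
  node-d: 0.545 × 0.118 = 0.06431
Sum = 0.17306.
P(node-a | evidence) = 0.04935 / 0.17306 ≈ 0.285.

0.285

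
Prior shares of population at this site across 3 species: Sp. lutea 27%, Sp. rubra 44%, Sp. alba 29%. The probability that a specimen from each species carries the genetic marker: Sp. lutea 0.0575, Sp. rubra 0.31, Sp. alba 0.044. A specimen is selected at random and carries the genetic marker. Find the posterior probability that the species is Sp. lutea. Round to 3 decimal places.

Unnormalized posteriors (prior × likelihood):
  Sp. lutea: 0.27 × 0.0575 = 0.015525
  Sp. rubra: 0.44 × 0.31 = 0.1364
  Sp. alba: 0.29 × 0.044 = 0.01276
Sum = 0.164685.
P(Sp. lutea | evidence) = 0.015525 / 0.164685 ≈ 0.094.

0.094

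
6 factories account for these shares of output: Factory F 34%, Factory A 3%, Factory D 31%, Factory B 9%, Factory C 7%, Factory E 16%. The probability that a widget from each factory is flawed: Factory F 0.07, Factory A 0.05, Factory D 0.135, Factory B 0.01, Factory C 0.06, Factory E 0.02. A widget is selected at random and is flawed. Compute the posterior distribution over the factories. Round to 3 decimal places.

Compute prior × likelihood for every hypothesis:
  Factory F: 0.34 × 0.07 = 0.0238
  Factory A: 0.03 × 0.05 = 0.0015
  Factory D: 0.31 × 0.135 = 0.04185
  Factory B: 0.09 × 0.01 = 0.0009
  Factory C: 0.07 × 0.06 = 0.0042
  Factory E: 0.16 × 0.02 = 0.0032
Normalizing constant = 0.07545.
P(Factory F | flawed) = 0.0238/0.07545 ≈ 0.315
P(Factory A | flawed) = 0.0015/0.07545 ≈ 0.020
P(Factory D | flawed) = 0.04185/0.07545 ≈ 0.555
P(Factory B | flawed) = 0.0009/0.07545 ≈ 0.012
P(Factory C | flawed) = 0.0042/0.07545 ≈ 0.056
P(Factory E | flawed) = 0.0032/0.07545 ≈ 0.042
(Check: 0.315+0.020+0.555+0.012+0.056+0.042 = 1.000.)

Factory F 0.315, Factory A 0.020, Factory D 0.555, Factory B 0.012, Factory C 0.056, Factory E 0.042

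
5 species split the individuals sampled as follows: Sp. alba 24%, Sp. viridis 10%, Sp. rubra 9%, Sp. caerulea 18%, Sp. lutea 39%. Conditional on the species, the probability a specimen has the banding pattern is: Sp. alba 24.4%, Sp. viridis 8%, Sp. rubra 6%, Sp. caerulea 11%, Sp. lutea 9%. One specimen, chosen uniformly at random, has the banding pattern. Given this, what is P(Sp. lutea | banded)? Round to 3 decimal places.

0.277

Unnormalized posteriors (prior × likelihood):
  Sp. alba: 0.24 × 0.244 = 0.05856
  Sp. viridis: 0.1 × 0.08 = 0.008
  Sp. rubra: 0.09 × 0.06 = 0.0054
  Sp. caerulea: 0.18 × 0.11 = 0.0198
  Sp. lutea: 0.39 × 0.09 = 0.0351
Total = 0.12686.
P(Sp. lutea | evidence) = 0.0351 / 0.12686 ≈ 0.277.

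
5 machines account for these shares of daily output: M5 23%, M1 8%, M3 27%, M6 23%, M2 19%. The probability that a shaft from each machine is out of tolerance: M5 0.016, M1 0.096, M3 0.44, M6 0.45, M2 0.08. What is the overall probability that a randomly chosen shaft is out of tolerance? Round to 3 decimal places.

0.249

By Bayes' rule, posterior ∝ prior × likelihood:
  M5: 0.23 × 0.016 = 0.00368
  M1: 0.08 × 0.096 = 0.00768
  M3: 0.27 × 0.44 = 0.1188
  M6: 0.23 × 0.45 = 0.1035
  M2: 0.19 × 0.08 = 0.0152
P(oversize) = 0.00368 + 0.00768 + 0.1188 + 0.1035 + 0.0152 = 0.24886 → 0.249.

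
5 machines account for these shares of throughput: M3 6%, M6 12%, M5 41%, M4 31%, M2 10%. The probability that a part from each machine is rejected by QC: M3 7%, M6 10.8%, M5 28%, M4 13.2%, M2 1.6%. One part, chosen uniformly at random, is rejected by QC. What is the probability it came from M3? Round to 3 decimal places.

Compute prior × likelihood for every hypothesis:
  M3: 0.06 × 0.07 = 0.0042
  M6: 0.12 × 0.108 = 0.01296
  M5: 0.41 × 0.28 = 0.1148
  M4: 0.31 × 0.132 = 0.04092
  M2: 0.1 × 0.016 = 0.0016
Normalizing constant = 0.17448.
P(M3 | evidence) = 0.0042 / 0.17448 ≈ 0.024.

0.024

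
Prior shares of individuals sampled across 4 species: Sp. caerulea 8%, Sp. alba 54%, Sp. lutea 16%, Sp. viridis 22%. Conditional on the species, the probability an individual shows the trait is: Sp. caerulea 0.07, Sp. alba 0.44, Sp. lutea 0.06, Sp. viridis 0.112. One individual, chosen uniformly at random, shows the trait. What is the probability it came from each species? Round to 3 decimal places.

Compute prior × likelihood for every hypothesis:
  Sp. caerulea: 0.08 × 0.07 = 0.0056
  Sp. alba: 0.54 × 0.44 = 0.2376
  Sp. lutea: 0.16 × 0.06 = 0.0096
  Sp. viridis: 0.22 × 0.112 = 0.02464
Normalizing constant = 0.27744.
P(Sp. caerulea | trait) = 0.0056/0.27744 ≈ 0.020
P(Sp. alba | trait) = 0.2376/0.27744 ≈ 0.856
P(Sp. lutea | trait) = 0.0096/0.27744 ≈ 0.035
P(Sp. viridis | trait) = 0.02464/0.27744 ≈ 0.089

Sp. caerulea 0.020, Sp. alba 0.856, Sp. lutea 0.035, Sp. viridis 0.089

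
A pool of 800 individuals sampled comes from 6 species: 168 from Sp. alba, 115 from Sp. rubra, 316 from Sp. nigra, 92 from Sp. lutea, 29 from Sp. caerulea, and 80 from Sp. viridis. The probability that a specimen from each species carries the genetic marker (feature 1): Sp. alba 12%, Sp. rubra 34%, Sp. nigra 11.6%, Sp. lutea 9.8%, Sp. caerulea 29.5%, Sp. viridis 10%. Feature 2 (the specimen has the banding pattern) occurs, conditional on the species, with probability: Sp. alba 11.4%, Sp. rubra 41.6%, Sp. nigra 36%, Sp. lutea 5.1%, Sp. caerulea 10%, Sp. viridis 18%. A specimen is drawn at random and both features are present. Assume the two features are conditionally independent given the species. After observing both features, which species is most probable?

Unnormalized posteriors (prior × likelihood):
  Sp. alba: 0.21 × 0.12 × 0.114 = 0.0028728
  Sp. rubra: 0.14375 × 0.34 × 0.416 = 0.020332
  Sp. nigra: 0.395 × 0.116 × 0.36 = 0.0164952
  Sp. lutea: 0.115 × 0.098 × 0.051 = 0.00057477
  Sp. caerulea: 0.03625 × 0.295 × 0.1 = 0.001069375
  Sp. viridis: 0.1 × 0.1 × 0.18 = 0.0018
Total = 0.043144145.
Largest term belongs to Sp. rubra, so Sp. rubra is most probable.

Sp. rubra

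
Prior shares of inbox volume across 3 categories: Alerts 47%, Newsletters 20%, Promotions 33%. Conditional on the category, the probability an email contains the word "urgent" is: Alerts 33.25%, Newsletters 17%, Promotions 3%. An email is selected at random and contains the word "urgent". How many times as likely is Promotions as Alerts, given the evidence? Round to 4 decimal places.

Unnormalized posteriors (prior × likelihood):
  Alerts: 0.47 × 0.3325 = 0.156275
  Newsletters: 0.2 × 0.17 = 0.034
  Promotions: 0.33 × 0.03 = 0.0099
Sum = 0.200175.
The ratio is 0.0099 / 0.156275 (the normalizer cancels) = 0.0633.

0.0633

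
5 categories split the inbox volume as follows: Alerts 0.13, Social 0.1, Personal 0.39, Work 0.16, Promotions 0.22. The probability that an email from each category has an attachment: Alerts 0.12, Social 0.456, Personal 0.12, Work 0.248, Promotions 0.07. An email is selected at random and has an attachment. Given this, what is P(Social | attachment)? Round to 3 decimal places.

0.280

Unnormalized posteriors (prior × likelihood):
  Alerts: 0.13 × 0.12 = 0.0156
  Social: 0.1 × 0.456 = 0.0456
  Personal: 0.39 × 0.12 = 0.0468
  Work: 0.16 × 0.248 = 0.03968
  Promotions: 0.22 × 0.07 = 0.0154
Normalizing constant = 0.16308.
P(Social | evidence) = 0.0456 / 0.16308 ≈ 0.280.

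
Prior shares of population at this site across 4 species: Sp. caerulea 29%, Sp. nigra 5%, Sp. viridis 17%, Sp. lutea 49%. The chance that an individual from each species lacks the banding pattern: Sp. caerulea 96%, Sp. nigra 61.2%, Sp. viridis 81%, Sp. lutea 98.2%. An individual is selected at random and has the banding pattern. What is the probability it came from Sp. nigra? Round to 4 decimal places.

0.2690

Taking complements, P(banded | each) = Sp. caerulea 0.04, Sp. nigra 0.388, Sp. viridis 0.19, Sp. lutea 0.018.
By Bayes' rule, posterior ∝ prior × likelihood:
  Sp. caerulea: 0.29 × 0.04 = 0.0116
  Sp. nigra: 0.05 × 0.388 = 0.0194
  Sp. viridis: 0.17 × 0.19 = 0.0323
  Sp. lutea: 0.49 × 0.018 = 0.00882
Normalizing constant = 0.07212.
P(Sp. nigra | evidence) = 0.0194 / 0.07212 ≈ 0.2690.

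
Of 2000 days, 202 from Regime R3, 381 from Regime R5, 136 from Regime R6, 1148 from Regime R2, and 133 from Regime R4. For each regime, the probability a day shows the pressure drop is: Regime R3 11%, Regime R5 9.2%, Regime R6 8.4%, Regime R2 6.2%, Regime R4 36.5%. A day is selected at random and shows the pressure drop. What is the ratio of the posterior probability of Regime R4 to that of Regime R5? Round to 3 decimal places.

1.385

By Bayes' rule, posterior ∝ prior × likelihood:
  Regime R3: 0.101 × 0.11 = 0.01111
  Regime R5: 0.1905 × 0.092 = 0.017526
  Regime R6: 0.068 × 0.084 = 0.005712
  Regime R2: 0.574 × 0.062 = 0.035588
  Regime R4: 0.0665 × 0.365 = 0.0242725
Total = 0.0942085.
The ratio is 0.0242725 / 0.017526 (the normalizer cancels) = 1.385.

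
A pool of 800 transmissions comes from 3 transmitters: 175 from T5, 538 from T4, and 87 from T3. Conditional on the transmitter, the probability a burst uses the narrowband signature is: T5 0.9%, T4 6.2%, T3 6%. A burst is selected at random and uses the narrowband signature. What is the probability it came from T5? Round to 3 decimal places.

0.039

By Bayes' rule, posterior ∝ prior × likelihood:
  T5: 0.21875 × 0.009 = 0.00196875
  T4: 0.6725 × 0.062 = 0.041695
  T3: 0.10875 × 0.06 = 0.006525
Total = 0.05018875.
P(T5 | evidence) = 0.00196875 / 0.05018875 ≈ 0.039.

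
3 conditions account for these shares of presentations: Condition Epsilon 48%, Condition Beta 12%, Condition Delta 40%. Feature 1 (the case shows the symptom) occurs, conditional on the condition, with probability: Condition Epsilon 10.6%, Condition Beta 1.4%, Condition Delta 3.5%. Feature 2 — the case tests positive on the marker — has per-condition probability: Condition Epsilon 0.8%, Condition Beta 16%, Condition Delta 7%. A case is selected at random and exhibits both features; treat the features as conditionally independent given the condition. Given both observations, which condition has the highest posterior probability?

Compute prior × likelihood for every hypothesis:
  Condition Epsilon: 0.48 × 0.106 × 0.008 = 0.00040704
  Condition Beta: 0.12 × 0.014 × 0.16 = 0.0002688
  Condition Delta: 0.4 × 0.035 × 0.07 = 0.00098
Total = 0.00165584.
Largest term belongs to Condition Delta, so Condition Delta is most probable.

Condition Delta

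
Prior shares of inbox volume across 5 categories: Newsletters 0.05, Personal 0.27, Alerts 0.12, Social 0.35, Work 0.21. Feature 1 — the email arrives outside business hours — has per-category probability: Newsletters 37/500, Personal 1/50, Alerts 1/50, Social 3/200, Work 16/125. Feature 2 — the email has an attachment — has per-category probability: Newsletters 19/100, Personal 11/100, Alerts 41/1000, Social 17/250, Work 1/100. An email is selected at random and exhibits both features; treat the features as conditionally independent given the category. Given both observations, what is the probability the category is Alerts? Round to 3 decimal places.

0.049

Unnormalized posteriors (prior × likelihood):
  Newsletters: 0.05 × 0.074 × 0.19 = 0.000703
  Personal: 0.27 × 0.02 × 0.11 = 0.000594
  Alerts: 0.12 × 0.02 × 0.041 = 0.0000984
  Social: 0.35 × 0.015 × 0.068 = 0.000357
  Work: 0.21 × 0.128 × 0.01 = 0.0002688
Normalizing constant = 0.0020212.
P(Alerts | evidence) = 0.0000984 / 0.0020212 ≈ 0.049.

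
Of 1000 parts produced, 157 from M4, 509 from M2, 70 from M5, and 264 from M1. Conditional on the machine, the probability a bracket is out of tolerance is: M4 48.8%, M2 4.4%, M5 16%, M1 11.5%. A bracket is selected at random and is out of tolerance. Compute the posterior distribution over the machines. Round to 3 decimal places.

M4 0.545, M2 0.159, M5 0.080, M1 0.216

Prior × likelihood for each hypothesis:
  M4: 0.157 × 0.488 = 0.076616
  M2: 0.509 × 0.044 = 0.022396
  M5: 0.07 × 0.16 = 0.0112
  M1: 0.264 × 0.115 = 0.03036
Sum = 0.140572.
P(M4 | oversize) = 0.076616/0.140572 ≈ 0.545
P(M2 | oversize) = 0.022396/0.140572 ≈ 0.159
P(M5 | oversize) = 0.0112/0.140572 ≈ 0.080
P(M1 | oversize) = 0.03036/0.140572 ≈ 0.216
(Check: 0.545+0.159+0.080+0.216 = 1.000.)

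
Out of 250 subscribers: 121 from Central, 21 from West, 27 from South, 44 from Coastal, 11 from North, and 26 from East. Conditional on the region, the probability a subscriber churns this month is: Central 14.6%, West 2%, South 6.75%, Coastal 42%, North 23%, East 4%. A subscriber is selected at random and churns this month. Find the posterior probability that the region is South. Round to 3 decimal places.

Unnormalized posteriors (prior × likelihood):
  Central: 0.484 × 0.146 = 0.070664
  West: 0.084 × 0.02 = 0.00168
  South: 0.108 × 0.0675 = 0.00729
  Coastal: 0.176 × 0.42 = 0.07392
  North: 0.044 × 0.23 = 0.01012
  East: 0.104 × 0.04 = 0.00416
Total = 0.167834.
P(South | evidence) = 0.00729 / 0.167834 ≈ 0.043.

0.043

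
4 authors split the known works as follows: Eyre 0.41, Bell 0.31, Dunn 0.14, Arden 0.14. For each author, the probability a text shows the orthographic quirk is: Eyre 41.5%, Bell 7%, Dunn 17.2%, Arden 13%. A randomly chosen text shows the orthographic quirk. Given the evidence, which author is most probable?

Prior × likelihood for each hypothesis:
  Eyre: 0.41 × 0.415 = 0.17015
  Bell: 0.31 × 0.07 = 0.0217
  Dunn: 0.14 × 0.172 = 0.02408
  Arden: 0.14 × 0.13 = 0.0182
Total = 0.23413.
Largest term belongs to Eyre, so Eyre is most probable.

Eyre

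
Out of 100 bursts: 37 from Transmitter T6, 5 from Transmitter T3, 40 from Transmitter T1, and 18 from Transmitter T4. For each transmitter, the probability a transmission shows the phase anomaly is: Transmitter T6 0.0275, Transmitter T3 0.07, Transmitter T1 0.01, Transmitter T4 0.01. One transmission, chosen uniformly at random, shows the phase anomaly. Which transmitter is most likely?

Transmitter T6

By Bayes' rule, posterior ∝ prior × likelihood:
  Transmitter T6: 0.37 × 0.0275 = 0.010175
  Transmitter T3: 0.05 × 0.07 = 0.0035
  Transmitter T1: 0.4 × 0.01 = 0.004
  Transmitter T4: 0.18 × 0.01 = 0.0018
Total = 0.019475.
Largest term belongs to Transmitter T6, so Transmitter T6 is most probable.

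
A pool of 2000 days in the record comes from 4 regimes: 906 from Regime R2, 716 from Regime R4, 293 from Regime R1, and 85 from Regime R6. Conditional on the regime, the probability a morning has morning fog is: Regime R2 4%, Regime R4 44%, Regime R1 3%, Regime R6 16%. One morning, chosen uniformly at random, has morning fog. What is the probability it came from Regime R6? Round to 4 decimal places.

0.0364

Unnormalized posteriors (prior × likelihood):
  Regime R2: 0.453 × 0.04 = 0.01812
  Regime R4: 0.358 × 0.44 = 0.15752
  Regime R1: 0.1465 × 0.03 = 0.004395
  Regime R6: 0.0425 × 0.16 = 0.0068
Sum = 0.186835.
P(Regime R6 | evidence) = 0.0068 / 0.186835 ≈ 0.0364.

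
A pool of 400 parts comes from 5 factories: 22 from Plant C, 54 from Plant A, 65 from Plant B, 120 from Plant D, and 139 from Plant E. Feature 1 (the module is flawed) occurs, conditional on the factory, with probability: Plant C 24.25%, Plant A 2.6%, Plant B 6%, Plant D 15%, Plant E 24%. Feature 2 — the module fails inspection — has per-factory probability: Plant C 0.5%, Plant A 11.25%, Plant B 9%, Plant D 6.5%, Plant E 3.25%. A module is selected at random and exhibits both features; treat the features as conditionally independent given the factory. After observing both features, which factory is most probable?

Unnormalized posteriors (prior × likelihood):
  Plant C: 0.055 × 0.2425 × 0.005 = 0.0000666875
  Plant A: 0.135 × 0.026 × 0.1125 = 0.000394875
  Plant B: 0.1625 × 0.06 × 0.09 = 0.0008775
  Plant D: 0.3 × 0.15 × 0.065 = 0.002925
  Plant E: 0.3475 × 0.24 × 0.0325 = 0.0027105
Total = 0.0069745625.
Largest term belongs to Plant D, so Plant D is most probable.

Plant D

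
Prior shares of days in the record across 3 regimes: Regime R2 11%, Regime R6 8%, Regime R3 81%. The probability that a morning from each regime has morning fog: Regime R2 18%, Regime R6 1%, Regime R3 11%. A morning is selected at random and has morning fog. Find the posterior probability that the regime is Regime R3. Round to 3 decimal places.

0.812

By Bayes' rule, posterior ∝ prior × likelihood:
  Regime R2: 0.11 × 0.18 = 0.0198
  Regime R6: 0.08 × 0.01 = 0.0008
  Regime R3: 0.81 × 0.11 = 0.0891
Normalizing constant = 0.1097.
P(Regime R3 | evidence) = 0.0891 / 0.1097 ≈ 0.812.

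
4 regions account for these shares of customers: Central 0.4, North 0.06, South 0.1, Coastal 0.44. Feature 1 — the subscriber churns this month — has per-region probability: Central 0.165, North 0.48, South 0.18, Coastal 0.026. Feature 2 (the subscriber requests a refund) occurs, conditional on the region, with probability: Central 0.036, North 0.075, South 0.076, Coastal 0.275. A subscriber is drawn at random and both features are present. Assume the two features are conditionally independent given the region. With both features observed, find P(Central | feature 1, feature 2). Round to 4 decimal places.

0.2625

Unnormalized posteriors (prior × likelihood):
  Central: 0.4 × 0.165 × 0.036 = 0.002376
  North: 0.06 × 0.48 × 0.075 = 0.00216
  South: 0.1 × 0.18 × 0.076 = 0.001368
  Coastal: 0.44 × 0.026 × 0.275 = 0.003146
Sum = 0.00905.
P(Central | evidence) = 0.002376 / 0.00905 ≈ 0.2625.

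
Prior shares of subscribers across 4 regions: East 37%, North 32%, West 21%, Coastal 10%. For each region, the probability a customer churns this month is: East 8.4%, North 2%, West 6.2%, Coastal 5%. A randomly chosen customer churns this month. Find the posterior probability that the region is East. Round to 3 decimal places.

0.560

Compute prior × likelihood for every hypothesis:
  East: 0.37 × 0.084 = 0.03108
  North: 0.32 × 0.02 = 0.0064
  West: 0.21 × 0.062 = 0.01302
  Coastal: 0.1 × 0.05 = 0.005
Total = 0.0555.
P(East | evidence) = 0.03108 / 0.0555 ≈ 0.560.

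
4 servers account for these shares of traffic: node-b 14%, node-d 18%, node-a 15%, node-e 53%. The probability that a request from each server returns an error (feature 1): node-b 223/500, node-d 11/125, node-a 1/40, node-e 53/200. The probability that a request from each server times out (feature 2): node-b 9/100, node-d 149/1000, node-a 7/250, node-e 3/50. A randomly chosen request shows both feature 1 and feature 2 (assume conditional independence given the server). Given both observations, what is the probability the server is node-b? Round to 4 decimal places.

0.3403

Compute prior × likelihood for every hypothesis:
  node-b: 0.14 × 0.446 × 0.09 = 0.0056196
  node-d: 0.18 × 0.088 × 0.149 = 0.00236016
  node-a: 0.15 × 0.025 × 0.028 = 0.000105
  node-e: 0.53 × 0.265 × 0.06 = 0.008427
Sum = 0.01651176.
P(node-b | evidence) = 0.0056196 / 0.01651176 ≈ 0.3403.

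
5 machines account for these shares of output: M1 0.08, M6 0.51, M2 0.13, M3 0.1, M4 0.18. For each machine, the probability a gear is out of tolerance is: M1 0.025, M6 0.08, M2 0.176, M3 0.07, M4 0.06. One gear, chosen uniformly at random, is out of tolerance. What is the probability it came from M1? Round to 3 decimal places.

0.024

Prior × likelihood for each hypothesis:
  M1: 0.08 × 0.025 = 0.002
  M6: 0.51 × 0.08 = 0.0408
  M2: 0.13 × 0.176 = 0.02288
  M3: 0.1 × 0.07 = 0.007
  M4: 0.18 × 0.06 = 0.0108
Total = 0.08348.
P(M1 | evidence) = 0.002 / 0.08348 ≈ 0.024.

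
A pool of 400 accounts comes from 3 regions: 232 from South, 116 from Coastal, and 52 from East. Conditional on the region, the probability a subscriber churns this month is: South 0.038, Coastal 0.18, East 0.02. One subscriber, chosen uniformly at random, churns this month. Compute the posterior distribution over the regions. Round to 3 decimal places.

Prior × likelihood for each hypothesis:
  South: 0.58 × 0.038 = 0.02204
  Coastal: 0.29 × 0.18 = 0.0522
  East: 0.13 × 0.02 = 0.0026
Sum = 0.07684.
P(South | churn) = 0.02204/0.07684 ≈ 0.287
P(Coastal | churn) = 0.0522/0.07684 ≈ 0.679
P(East | churn) = 0.0026/0.07684 ≈ 0.034

South 0.287, Coastal 0.679, East 0.034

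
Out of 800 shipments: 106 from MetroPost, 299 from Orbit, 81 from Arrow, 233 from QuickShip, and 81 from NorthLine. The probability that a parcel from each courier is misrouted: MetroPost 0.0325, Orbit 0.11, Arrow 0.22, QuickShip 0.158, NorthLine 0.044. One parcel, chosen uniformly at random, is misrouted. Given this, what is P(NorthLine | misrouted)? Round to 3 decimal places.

0.038

Prior × likelihood for each hypothesis:
  MetroPost: 0.1325 × 0.0325 = 0.00430625
  Orbit: 0.37375 × 0.11 = 0.0411125
  Arrow: 0.10125 × 0.22 = 0.022275
  QuickShip: 0.29125 × 0.158 = 0.0460175
  NorthLine: 0.10125 × 0.044 = 0.004455
Total = 0.11816625.
P(NorthLine | evidence) = 0.004455 / 0.11816625 ≈ 0.038.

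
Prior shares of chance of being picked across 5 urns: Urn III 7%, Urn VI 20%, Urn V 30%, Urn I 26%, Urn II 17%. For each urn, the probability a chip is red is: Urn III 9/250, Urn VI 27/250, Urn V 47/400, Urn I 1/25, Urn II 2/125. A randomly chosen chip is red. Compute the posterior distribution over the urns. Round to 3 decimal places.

By Bayes' rule, posterior ∝ prior × likelihood:
  Urn III: 0.07 × 0.036 = 0.00252
  Urn VI: 0.2 × 0.108 = 0.0216
  Urn V: 0.3 × 0.1175 = 0.03525
  Urn I: 0.26 × 0.04 = 0.0104
  Urn II: 0.17 × 0.016 = 0.00272
Sum = 0.07249.
P(Urn III | red) = 0.00252/0.07249 ≈ 0.035
P(Urn VI | red) = 0.0216/0.07249 ≈ 0.298
P(Urn V | red) = 0.03525/0.07249 ≈ 0.486
P(Urn I | red) = 0.0104/0.07249 ≈ 0.143
P(Urn II | red) = 0.00272/0.07249 ≈ 0.038

Urn III 0.035, Urn VI 0.298, Urn V 0.486, Urn I 0.143, Urn II 0.038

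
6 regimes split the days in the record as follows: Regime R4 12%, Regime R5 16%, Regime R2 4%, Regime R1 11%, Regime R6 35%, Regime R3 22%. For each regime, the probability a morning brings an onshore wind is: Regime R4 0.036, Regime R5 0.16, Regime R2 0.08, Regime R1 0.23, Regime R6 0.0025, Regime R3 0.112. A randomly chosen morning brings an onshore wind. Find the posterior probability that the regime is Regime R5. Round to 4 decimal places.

0.3050

Unnormalized posteriors (prior × likelihood):
  Regime R4: 0.12 × 0.036 = 0.00432
  Regime R5: 0.16 × 0.16 = 0.0256
  Regime R2: 0.04 × 0.08 = 0.0032
  Regime R1: 0.11 × 0.23 = 0.0253
  Regime R6: 0.35 × 0.0025 = 0.000875
  Regime R3: 0.22 × 0.112 = 0.02464
Total = 0.083935.
P(Regime R5 | evidence) = 0.0256 / 0.083935 ≈ 0.3050.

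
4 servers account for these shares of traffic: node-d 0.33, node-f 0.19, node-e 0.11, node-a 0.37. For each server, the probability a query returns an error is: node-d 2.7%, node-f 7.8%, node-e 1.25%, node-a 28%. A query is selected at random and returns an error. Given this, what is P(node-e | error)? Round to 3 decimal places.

Prior × likelihood for each hypothesis:
  node-d: 0.33 × 0.027 = 0.00891
  node-f: 0.19 × 0.078 = 0.01482
  node-e: 0.11 × 0.0125 = 0.001375
  node-a: 0.37 × 0.28 = 0.1036
Total = 0.128705.
P(node-e | evidence) = 0.001375 / 0.128705 ≈ 0.011.

0.011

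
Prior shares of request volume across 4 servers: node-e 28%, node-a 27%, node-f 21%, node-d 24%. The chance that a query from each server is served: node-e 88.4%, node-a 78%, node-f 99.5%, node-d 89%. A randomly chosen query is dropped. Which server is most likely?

node-a

Taking complements, P(dropped | each) = node-e 0.116, node-a 0.22, node-f 0.005, node-d 0.11.
By Bayes' rule, posterior ∝ prior × likelihood:
  node-e: 0.28 × 0.116 = 0.03248
  node-a: 0.27 × 0.22 = 0.0594
  node-f: 0.21 × 0.005 = 0.00105
  node-d: 0.24 × 0.11 = 0.0264
Normalizing constant = 0.11933.
Largest term belongs to node-a, so node-a is most probable.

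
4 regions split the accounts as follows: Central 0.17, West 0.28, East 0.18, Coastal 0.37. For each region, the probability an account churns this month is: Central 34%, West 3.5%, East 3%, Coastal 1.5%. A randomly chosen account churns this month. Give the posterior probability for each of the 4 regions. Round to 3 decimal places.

Compute prior × likelihood for every hypothesis:
  Central: 0.17 × 0.34 = 0.0578
  West: 0.28 × 0.035 = 0.0098
  East: 0.18 × 0.03 = 0.0054
  Coastal: 0.37 × 0.015 = 0.00555
Normalizing constant = 0.07855.
P(Central | churn) = 0.0578/0.07855 ≈ 0.736
P(West | churn) = 0.0098/0.07855 ≈ 0.125
P(East | churn) = 0.0054/0.07855 ≈ 0.069
P(Coastal | churn) = 0.00555/0.07855 ≈ 0.071

Central 0.736, West 0.125, East 0.069, Coastal 0.071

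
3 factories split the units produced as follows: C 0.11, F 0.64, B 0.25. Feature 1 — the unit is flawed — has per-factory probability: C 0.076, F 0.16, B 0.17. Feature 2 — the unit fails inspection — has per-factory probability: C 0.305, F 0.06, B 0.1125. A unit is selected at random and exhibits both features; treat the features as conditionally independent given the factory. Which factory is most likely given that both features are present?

Unnormalized posteriors (prior × likelihood):
  C: 0.11 × 0.076 × 0.305 = 0.0025498
  F: 0.64 × 0.16 × 0.06 = 0.006144
  B: 0.25 × 0.17 × 0.1125 = 0.00478125
Sum = 0.01347505.
Largest term belongs to F, so F is most probable.

F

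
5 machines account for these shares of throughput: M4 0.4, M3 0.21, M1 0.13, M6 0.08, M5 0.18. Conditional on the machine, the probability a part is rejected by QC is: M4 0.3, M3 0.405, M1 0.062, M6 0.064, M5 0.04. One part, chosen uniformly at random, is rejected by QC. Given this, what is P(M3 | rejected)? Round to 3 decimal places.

By Bayes' rule, posterior ∝ prior × likelihood:
  M4: 0.4 × 0.3 = 0.12
  M3: 0.21 × 0.405 = 0.08505
  M1: 0.13 × 0.062 = 0.00806
  M6: 0.08 × 0.064 = 0.00512
  M5: 0.18 × 0.04 = 0.0072
Sum = 0.22543.
P(M3 | evidence) = 0.08505 / 0.22543 ≈ 0.377.

0.377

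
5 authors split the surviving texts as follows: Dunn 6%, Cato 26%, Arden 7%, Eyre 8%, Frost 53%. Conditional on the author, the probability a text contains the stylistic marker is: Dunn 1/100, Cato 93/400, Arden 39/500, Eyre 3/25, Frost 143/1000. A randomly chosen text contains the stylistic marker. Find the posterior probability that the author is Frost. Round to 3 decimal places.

0.499

Compute prior × likelihood for every hypothesis:
  Dunn: 0.06 × 0.01 = 0.0006
  Cato: 0.26 × 0.2325 = 0.06045
  Arden: 0.07 × 0.078 = 0.00546
  Eyre: 0.08 × 0.12 = 0.0096
  Frost: 0.53 × 0.143 = 0.07579
Total = 0.1519.
P(Frost | evidence) = 0.07579 / 0.1519 ≈ 0.499.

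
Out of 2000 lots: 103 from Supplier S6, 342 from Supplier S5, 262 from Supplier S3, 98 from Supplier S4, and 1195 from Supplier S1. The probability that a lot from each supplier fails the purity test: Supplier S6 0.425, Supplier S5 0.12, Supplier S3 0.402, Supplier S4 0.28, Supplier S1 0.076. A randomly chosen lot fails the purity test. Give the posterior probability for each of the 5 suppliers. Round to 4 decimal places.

By Bayes' rule, posterior ∝ prior × likelihood:
  Supplier S6: 0.0515 × 0.425 = 0.0218875
  Supplier S5: 0.171 × 0.12 = 0.02052
  Supplier S3: 0.131 × 0.402 = 0.052662
  Supplier S4: 0.049 × 0.28 = 0.01372
  Supplier S1: 0.5975 × 0.076 = 0.04541
Sum = 0.1541995.
P(Supplier S6 | off-spec) = 0.0218875/0.1541995 ≈ 0.1419
P(Supplier S5 | off-spec) = 0.02052/0.1541995 ≈ 0.1331
P(Supplier S3 | off-spec) = 0.052662/0.1541995 ≈ 0.3415
P(Supplier S4 | off-spec) = 0.01372/0.1541995 ≈ 0.0890
P(Supplier S1 | off-spec) = 0.04541/0.1541995 ≈ 0.2945

Supplier S6 0.1419, Supplier S5 0.1331, Supplier S3 0.3415, Supplier S4 0.0890, Supplier S1 0.2945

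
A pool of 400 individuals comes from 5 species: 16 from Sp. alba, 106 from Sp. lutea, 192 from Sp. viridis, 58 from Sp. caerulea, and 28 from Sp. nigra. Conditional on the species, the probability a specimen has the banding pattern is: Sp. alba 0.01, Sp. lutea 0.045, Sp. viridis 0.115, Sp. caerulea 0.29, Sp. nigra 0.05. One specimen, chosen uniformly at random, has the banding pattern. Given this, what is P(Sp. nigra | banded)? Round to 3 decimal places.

Unnormalized posteriors (prior × likelihood):
  Sp. alba: 0.04 × 0.01 = 0.0004
  Sp. lutea: 0.265 × 0.045 = 0.011925
  Sp. viridis: 0.48 × 0.115 = 0.0552
  Sp. caerulea: 0.145 × 0.29 = 0.04205
  Sp. nigra: 0.07 × 0.05 = 0.0035
Sum = 0.113075.
P(Sp. nigra | evidence) = 0.0035 / 0.113075 ≈ 0.031.

0.031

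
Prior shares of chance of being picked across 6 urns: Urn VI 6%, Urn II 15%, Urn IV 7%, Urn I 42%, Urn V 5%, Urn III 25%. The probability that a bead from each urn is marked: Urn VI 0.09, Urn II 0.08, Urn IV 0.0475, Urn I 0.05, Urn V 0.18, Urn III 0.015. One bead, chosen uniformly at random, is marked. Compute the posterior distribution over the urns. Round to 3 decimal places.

Unnormalized posteriors (prior × likelihood):
  Urn VI: 0.06 × 0.09 = 0.0054
  Urn II: 0.15 × 0.08 = 0.012
  Urn IV: 0.07 × 0.0475 = 0.003325
  Urn I: 0.42 × 0.05 = 0.021
  Urn V: 0.05 × 0.18 = 0.009
  Urn III: 0.25 × 0.015 = 0.00375
Sum = 0.054475.
P(Urn VI | marked) = 0.0054/0.054475 ≈ 0.099
P(Urn II | marked) = 0.012/0.054475 ≈ 0.220
P(Urn IV | marked) = 0.003325/0.054475 ≈ 0.061
P(Urn I | marked) = 0.021/0.054475 ≈ 0.385
P(Urn V | marked) = 0.009/0.054475 ≈ 0.165
P(Urn III | marked) = 0.00375/0.054475 ≈ 0.069

Urn VI 0.099, Urn II 0.220, Urn IV 0.061, Urn I 0.385, Urn V 0.165, Urn III 0.069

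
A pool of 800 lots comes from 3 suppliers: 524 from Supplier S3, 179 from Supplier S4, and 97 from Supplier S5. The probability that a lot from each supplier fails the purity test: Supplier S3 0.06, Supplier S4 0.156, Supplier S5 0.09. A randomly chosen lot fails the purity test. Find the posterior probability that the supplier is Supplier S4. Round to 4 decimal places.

0.4101

By Bayes' rule, posterior ∝ prior × likelihood:
  Supplier S3: 0.655 × 0.06 = 0.0393
  Supplier S4: 0.22375 × 0.156 = 0.034905
  Supplier S5: 0.12125 × 0.09 = 0.0109125
Total = 0.0851175.
P(Supplier S4 | evidence) = 0.034905 / 0.0851175 ≈ 0.4101.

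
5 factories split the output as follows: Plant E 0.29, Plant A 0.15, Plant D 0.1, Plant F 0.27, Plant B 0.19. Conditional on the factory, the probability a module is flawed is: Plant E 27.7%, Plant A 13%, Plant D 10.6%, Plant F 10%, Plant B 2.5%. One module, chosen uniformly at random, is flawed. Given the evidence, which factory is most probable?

Plant E

By Bayes' rule, posterior ∝ prior × likelihood:
  Plant E: 0.29 × 0.277 = 0.08033
  Plant A: 0.15 × 0.13 = 0.0195
  Plant D: 0.1 × 0.106 = 0.0106
  Plant F: 0.27 × 0.1 = 0.027
  Plant B: 0.19 × 0.025 = 0.00475
Sum = 0.14218.
Largest term belongs to Plant E, so Plant E is most probable.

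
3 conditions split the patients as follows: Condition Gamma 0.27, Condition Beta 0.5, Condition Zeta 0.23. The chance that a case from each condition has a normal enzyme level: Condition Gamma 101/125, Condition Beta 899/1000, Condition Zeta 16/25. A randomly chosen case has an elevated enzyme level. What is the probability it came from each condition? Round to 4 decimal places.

Condition Gamma 0.2800, Condition Beta 0.2728, Condition Zeta 0.4472

Taking complements, P(elevated | each) = Condition Gamma 0.192, Condition Beta 0.101, Condition Zeta 0.36.
Prior × likelihood for each hypothesis:
  Condition Gamma: 0.27 × 0.192 = 0.05184
  Condition Beta: 0.5 × 0.101 = 0.0505
  Condition Zeta: 0.23 × 0.36 = 0.0828
Normalizing constant = 0.18514.
P(Condition Gamma | elevated) = 0.05184/0.18514 ≈ 0.2800
P(Condition Beta | elevated) = 0.0505/0.18514 ≈ 0.2728
P(Condition Zeta | elevated) = 0.0828/0.18514 ≈ 0.4472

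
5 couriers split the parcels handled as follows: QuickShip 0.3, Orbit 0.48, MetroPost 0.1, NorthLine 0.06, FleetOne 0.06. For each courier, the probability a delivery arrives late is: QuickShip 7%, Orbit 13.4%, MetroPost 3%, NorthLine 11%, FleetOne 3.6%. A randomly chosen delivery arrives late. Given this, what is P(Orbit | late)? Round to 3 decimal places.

Prior × likelihood for each hypothesis:
  QuickShip: 0.3 × 0.07 = 0.021
  Orbit: 0.48 × 0.134 = 0.06432
  MetroPost: 0.1 × 0.03 = 0.003
  NorthLine: 0.06 × 0.11 = 0.0066
  FleetOne: 0.06 × 0.036 = 0.00216
Sum = 0.09708.
P(Orbit | evidence) = 0.06432 / 0.09708 ≈ 0.663.

0.663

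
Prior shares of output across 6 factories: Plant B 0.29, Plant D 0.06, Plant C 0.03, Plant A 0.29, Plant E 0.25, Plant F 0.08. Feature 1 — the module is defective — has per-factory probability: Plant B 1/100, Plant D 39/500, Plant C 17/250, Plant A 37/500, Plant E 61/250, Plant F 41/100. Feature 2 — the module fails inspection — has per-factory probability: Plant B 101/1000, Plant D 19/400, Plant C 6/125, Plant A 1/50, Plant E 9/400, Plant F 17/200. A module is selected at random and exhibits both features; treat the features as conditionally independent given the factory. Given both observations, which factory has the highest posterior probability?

Unnormalized posteriors (prior × likelihood):
  Plant B: 0.29 × 0.01 × 0.101 = 0.0002929
  Plant D: 0.06 × 0.078 × 0.0475 = 0.0002223
  Plant C: 0.03 × 0.068 × 0.048 = 0.00009792
  Plant A: 0.29 × 0.074 × 0.02 = 0.0004292
  Plant E: 0.25 × 0.244 × 0.0225 = 0.0013725
  Plant F: 0.08 × 0.41 × 0.085 = 0.002788
Normalizing constant = 0.00520282.
Largest term belongs to Plant F, so Plant F is most probable.

Plant F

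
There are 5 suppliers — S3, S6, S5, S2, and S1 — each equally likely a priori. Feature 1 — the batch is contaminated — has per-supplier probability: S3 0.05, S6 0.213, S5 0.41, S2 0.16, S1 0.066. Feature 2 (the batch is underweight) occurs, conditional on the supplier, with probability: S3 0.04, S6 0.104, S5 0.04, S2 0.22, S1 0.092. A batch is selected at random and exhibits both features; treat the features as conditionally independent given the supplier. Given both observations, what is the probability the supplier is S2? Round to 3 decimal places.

0.430

Since the prior is uniform, the posterior is proportional to the likelihood:
  S3: 0.05 × 0.04 = 0.002
  S6: 0.213 × 0.104 = 0.022152
  S5: 0.41 × 0.04 = 0.0164
  S2: 0.16 × 0.22 = 0.0352
  S1: 0.066 × 0.092 = 0.006072
Total = 0.081824.
P(S2 | evidence) = 0.0352 / 0.081824 ≈ 0.430.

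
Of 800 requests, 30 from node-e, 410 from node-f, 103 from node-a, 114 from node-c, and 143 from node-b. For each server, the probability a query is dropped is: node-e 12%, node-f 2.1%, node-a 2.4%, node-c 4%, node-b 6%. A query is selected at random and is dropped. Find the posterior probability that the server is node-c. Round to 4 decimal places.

0.1639

Prior × likelihood for each hypothesis:
  node-e: 0.0375 × 0.12 = 0.0045
  node-f: 0.5125 × 0.021 = 0.0107625
  node-a: 0.12875 × 0.024 = 0.00309
  node-c: 0.1425 × 0.04 = 0.0057
  node-b: 0.17875 × 0.06 = 0.010725
Sum = 0.0347775.
P(node-c | evidence) = 0.0057 / 0.0347775 ≈ 0.1639.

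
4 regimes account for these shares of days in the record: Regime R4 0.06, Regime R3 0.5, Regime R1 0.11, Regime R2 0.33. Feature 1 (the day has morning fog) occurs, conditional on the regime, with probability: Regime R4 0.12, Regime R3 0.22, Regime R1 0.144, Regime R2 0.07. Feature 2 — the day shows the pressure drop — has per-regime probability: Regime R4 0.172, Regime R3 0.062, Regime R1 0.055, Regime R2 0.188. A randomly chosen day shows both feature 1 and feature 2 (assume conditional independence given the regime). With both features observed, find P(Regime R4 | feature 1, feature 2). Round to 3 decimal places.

By Bayes' rule, posterior ∝ prior × likelihood:
  Regime R4: 0.06 × 0.12 × 0.172 = 0.0012384
  Regime R3: 0.5 × 0.22 × 0.062 = 0.00682
  Regime R1: 0.11 × 0.144 × 0.055 = 0.0008712
  Regime R2: 0.33 × 0.07 × 0.188 = 0.0043428
Sum = 0.0132724.
P(Regime R4 | evidence) = 0.0012384 / 0.0132724 ≈ 0.093.

0.093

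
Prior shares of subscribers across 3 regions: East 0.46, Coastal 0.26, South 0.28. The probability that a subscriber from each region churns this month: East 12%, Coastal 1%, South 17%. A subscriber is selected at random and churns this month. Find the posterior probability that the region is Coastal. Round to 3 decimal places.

By Bayes' rule, posterior ∝ prior × likelihood:
  East: 0.46 × 0.12 = 0.0552
  Coastal: 0.26 × 0.01 = 0.0026
  South: 0.28 × 0.17 = 0.0476
Normalizing constant = 0.1054.
P(Coastal | evidence) = 0.0026 / 0.1054 ≈ 0.025.

0.025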